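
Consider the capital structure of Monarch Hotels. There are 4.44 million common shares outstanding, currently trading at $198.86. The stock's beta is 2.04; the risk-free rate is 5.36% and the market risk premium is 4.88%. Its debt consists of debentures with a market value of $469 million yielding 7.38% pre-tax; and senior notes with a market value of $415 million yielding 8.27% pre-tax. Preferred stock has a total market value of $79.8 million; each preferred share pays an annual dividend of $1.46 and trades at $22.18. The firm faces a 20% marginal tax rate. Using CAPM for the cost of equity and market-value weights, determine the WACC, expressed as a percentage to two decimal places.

10.59%

Cost of equity via CAPM: Re = 5.36% + 2.04 × 4.88% = 15.3152%.
Cost of preferred: Rp = 1.46 / 22.18 = 6.5825%.
Market value of equity E = 198.86 × 4.44m = 882.9384m.
Total capital V = 882.9384 + 79.8 + 469 + 415 = 1846.7384.
Equity: weight = 882.9384/1846.7384 = 0.4781; cost = 15.3152%.
Preferred: weight = 79.8/1846.7384 = 0.0432; cost = 6.5825%.
Debentures: weight = 469/1846.7384 = 0.2540; after-tax cost = 7.38% × (1 − 20%) = 5.9040%.
Senior notes: weight = 415/1846.7384 = 0.2247; after-tax cost = 8.27% × (1 − 20%) = 6.6160%.
WACC = 0.4781 × 15.3152% + 0.0432 × 6.5825% + 0.2540 × 5.9040% + 0.2247 × 6.6160% = 10.5929%.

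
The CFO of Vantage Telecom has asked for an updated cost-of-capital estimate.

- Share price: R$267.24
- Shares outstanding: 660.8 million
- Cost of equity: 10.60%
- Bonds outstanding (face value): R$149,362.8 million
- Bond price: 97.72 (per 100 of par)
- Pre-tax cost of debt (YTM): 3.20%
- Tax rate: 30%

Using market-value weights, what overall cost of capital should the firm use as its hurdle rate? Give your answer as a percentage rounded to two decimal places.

6.82%

Market value of equity E = 267.24 × 660.8m = 176592.192m. Market value of debt D = 149362.8m × 97.72/100 = 145957.32816m.
Total capital V = 176592.192 + 145957.32816 = 322549.52016.
Equity: weight = 176592.192/322549.52016 = 0.5475; cost = 10.6%.
Bonds outstanding: weight = 145957.32816/322549.52016 = 0.4525; after-tax cost = 3.2% × (1 − 30%) = 2.2400%.
WACC = 0.5475 × 10.6000% + 0.4525 × 2.2400% = 6.8170%.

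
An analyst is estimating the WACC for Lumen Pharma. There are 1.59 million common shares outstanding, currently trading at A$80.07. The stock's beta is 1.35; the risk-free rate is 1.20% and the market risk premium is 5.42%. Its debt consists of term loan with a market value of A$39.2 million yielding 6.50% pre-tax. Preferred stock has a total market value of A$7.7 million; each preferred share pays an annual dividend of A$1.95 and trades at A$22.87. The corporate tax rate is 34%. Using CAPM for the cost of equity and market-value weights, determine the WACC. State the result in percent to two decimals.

Cost of equity via CAPM: Re = 1.2% + 1.35 × 5.42% = 8.5170%.
Cost of preferred: Rp = 1.95 / 22.87 = 8.5265%.
Market value of equity E = 80.07 × 1.59m = 127.3113m.
Total capital V = 127.3113 + 7.7 + 39.2 = 174.2113.
Equity: weight = 127.3113/174.2113 = 0.7308; cost = 8.517%.
Preferred: weight = 7.7/174.2113 = 0.0442; cost = 8.5265%.
Term loan: weight = 39.2/174.2113 = 0.2250; after-tax cost = 6.5% × (1 − 34%) = 4.2900%.
WACC = 0.7308 × 8.5170% + 0.0442 × 8.5265% + 0.2250 × 4.2900% = 7.5663%.

7.57%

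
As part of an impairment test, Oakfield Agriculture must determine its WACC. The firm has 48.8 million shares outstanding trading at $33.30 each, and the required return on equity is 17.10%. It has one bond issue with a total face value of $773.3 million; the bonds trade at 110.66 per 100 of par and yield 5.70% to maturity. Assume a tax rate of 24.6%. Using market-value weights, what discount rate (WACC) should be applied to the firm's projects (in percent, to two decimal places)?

Market value of equity E = 33.3 × 48.8m = 1625.04m. Market value of debt D = 773.3m × 110.66/100 = 855.73378m.
Total capital V = 1625.04 + 855.73378 = 2480.77378.
Equity: weight = 1625.04/2480.77378 = 0.6551; cost = 17.1%.
Bonds outstanding: weight = 855.73378/2480.77378 = 0.3449; after-tax cost = 5.7% × (1 − 24.6%) = 4.2978%.
WACC = 0.6551 × 17.1000% + 0.3449 × 4.2978% = 12.6839%.

12.68%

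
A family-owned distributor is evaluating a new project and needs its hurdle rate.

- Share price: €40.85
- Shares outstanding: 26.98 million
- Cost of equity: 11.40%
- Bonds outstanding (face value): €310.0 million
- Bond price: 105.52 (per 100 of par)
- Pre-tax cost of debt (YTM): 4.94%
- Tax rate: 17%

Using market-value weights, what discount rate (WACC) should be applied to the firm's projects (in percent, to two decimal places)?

Market value of equity E = 40.85 × 26.98m = 1102.133m. Market value of debt D = 310m × 105.52/100 = 327.112m.
Total capital V = 1102.133 + 327.112 = 1429.245.
Equity: weight = 1102.133/1429.245 = 0.7711; cost = 11.4%.
Bonds outstanding: weight = 327.112/1429.245 = 0.2289; after-tax cost = 4.94% × (1 − 17%) = 4.1002%.
WACC = 0.7711 × 11.4000% + 0.2289 × 4.1002% = 9.7293%.

9.73%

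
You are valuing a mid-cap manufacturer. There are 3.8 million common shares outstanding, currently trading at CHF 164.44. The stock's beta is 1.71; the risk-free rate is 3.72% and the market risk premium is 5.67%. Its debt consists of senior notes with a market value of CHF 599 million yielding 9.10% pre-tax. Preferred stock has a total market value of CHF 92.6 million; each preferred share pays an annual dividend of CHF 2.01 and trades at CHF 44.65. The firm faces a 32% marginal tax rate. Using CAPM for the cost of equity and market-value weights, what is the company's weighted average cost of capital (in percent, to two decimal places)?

9.50%

Cost of equity via CAPM: Re = 3.72% + 1.71 × 5.67% = 13.4157%.
Cost of preferred: Rp = 2.01 / 44.65 = 4.5017%.
Market value of equity E = 164.44 × 3.8m = 624.872m.
Total capital V = 624.872 + 92.6 + 599 = 1316.472.
Equity: weight = 624.872/1316.472 = 0.4747; cost = 13.4157%.
Preferred: weight = 92.6/1316.472 = 0.0703; cost = 4.5017%.
Senior notes: weight = 599/1316.472 = 0.4550; after-tax cost = 9.1% × (1 − 32%) = 6.1880%.
WACC = 0.4747 × 13.4157% + 0.0703 × 4.5017% + 0.4550 × 6.1880% = 9.5001%.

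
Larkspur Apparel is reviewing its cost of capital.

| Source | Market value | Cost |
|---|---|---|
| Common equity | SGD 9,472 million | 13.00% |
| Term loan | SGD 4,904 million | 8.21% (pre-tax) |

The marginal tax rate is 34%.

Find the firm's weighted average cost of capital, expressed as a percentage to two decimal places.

Total capital V = 9472 + 4904 = 14376.
Equity: weight = 9472/14376 = 0.6589; cost = 13%.
Term loan: weight = 4904/14376 = 0.3411; after-tax cost = 8.21% × (1 − 34%) = 5.4186%.
WACC = 0.6589 × 13.0000% + 0.3411 × 5.4186% = 10.4138%.

10.41%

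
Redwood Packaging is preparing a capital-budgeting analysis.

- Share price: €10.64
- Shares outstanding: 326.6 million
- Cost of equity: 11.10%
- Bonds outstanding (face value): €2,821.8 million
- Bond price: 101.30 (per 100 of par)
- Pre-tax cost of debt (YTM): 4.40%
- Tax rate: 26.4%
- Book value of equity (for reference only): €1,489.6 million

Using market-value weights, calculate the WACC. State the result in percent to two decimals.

Market value of equity E = 10.64 × 326.6m = 3475.024m. Market value of debt D = 2821.8m × 101.3/100 = 2858.4834m.
Total capital V = 3475.024 + 2858.4834 = 6333.5074.
Equity: weight = 3475.024/6333.5074 = 0.5487; cost = 11.1%.
Bonds outstanding: weight = 2858.4834/6333.5074 = 0.4513; after-tax cost = 4.4% × (1 − 26.4%) = 3.2384%.
WACC = 0.5487 × 11.1000% + 0.4513 × 3.2384% = 7.5518%.

7.55%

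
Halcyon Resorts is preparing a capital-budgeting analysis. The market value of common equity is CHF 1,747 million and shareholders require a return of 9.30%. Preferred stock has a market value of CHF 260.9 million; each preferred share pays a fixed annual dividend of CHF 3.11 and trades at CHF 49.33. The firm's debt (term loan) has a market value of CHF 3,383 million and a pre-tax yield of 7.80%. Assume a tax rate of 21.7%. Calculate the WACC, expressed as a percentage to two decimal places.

Cost of preferred: Rp = 3.11 / 49.33 = 6.3045%.
Total capital V = 1747 + 260.9 + 3383 = 5390.9.
Equity: weight = 1747/5390.9 = 0.3241; cost = 9.3%.
Preferred: weight = 260.9/5390.9 = 0.0484; cost = 6.3045%.
Term loan: weight = 3383/5390.9 = 0.6275; after-tax cost = 7.8% × (1 − 21.7%) = 6.1074%.
WACC = 0.3241 × 9.3000% + 0.0484 × 6.3045% + 0.6275 × 6.1074% = 7.1515%.

7.15%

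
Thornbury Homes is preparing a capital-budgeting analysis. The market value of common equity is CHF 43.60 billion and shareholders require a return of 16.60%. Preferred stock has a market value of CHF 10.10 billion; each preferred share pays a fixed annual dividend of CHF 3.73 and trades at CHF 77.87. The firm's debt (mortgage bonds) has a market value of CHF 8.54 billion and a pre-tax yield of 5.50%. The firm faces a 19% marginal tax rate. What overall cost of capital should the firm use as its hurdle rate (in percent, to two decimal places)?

Cost of preferred: Rp = 3.73 / 77.87 = 4.7900%.
Total capital V = 43.6 + 10.1 + 8.54 = 62.24.
Equity: weight = 43.6/62.24 = 0.7005; cost = 16.6%.
Preferred: weight = 10.1/62.24 = 0.1623; cost = 4.79%.
Mortgage bonds: weight = 8.54/62.24 = 0.1372; after-tax cost = 5.5% × (1 − 19%) = 4.4550%.
WACC = 0.7005 × 16.6000% + 0.1623 × 4.7900% + 0.1372 × 4.4550% = 13.0171%.

13.02%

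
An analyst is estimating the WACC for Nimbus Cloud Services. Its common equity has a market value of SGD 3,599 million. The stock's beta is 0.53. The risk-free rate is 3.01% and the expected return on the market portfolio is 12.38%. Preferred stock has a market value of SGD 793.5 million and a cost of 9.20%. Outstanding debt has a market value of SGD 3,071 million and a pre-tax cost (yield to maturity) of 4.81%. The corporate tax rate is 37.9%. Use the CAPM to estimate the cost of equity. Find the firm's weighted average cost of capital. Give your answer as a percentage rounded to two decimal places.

6.05%

Market risk premium = 12.38% − 3.01% = 9.37%.
Cost of equity via CAPM: Re = 3.01% + 0.53 × 9.37% = 7.9761%.
Total capital V = 3599 + 793.5 + 3071 = 7463.5.
Equity: weight = 3599/7463.5 = 0.4822; cost = 7.9761%.
Preferred: weight = 793.5/7463.5 = 0.1063; cost = 9.2%.
Debt: weight = 3071/7463.5 = 0.4115; after-tax cost = 4.81% × (1 − 37.9%) = 2.9870%.
WACC = 0.4822 × 7.9761% + 0.1063 × 9.2000% + 0.4115 × 2.9870% = 6.0534%.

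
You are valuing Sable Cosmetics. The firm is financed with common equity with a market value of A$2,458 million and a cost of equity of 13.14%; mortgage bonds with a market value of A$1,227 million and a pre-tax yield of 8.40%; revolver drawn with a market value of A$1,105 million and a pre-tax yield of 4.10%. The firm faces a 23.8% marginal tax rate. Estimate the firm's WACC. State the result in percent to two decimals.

Total capital V = 2458 + 1227 + 1105 = 4790.
Equity: weight = 2458/4790 = 0.5132; cost = 13.14%.
Mortgage bonds: weight = 1227/4790 = 0.2562; after-tax cost = 8.4% × (1 − 23.8%) = 6.4008%.
Revolver drawn: weight = 1105/4790 = 0.2307; after-tax cost = 4.1% × (1 − 23.8%) = 3.1242%.
WACC = 0.5132 × 13.1400% + 0.2562 × 6.4008% + 0.2307 × 3.1242% = 9.1032%.

9.10%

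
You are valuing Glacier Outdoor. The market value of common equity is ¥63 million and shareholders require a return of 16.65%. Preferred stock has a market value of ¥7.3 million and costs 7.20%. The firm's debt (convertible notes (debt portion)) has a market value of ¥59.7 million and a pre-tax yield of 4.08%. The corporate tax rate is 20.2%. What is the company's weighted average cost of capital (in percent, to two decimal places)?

Total capital V = 63 + 7.3 + 59.7 = 130.
Equity: weight = 63/130 = 0.4846; cost = 16.65%.
Preferred: weight = 7.3/130 = 0.0562; cost = 7.2%.
Convertible notes (debt portion): weight = 59.7/130 = 0.4592; after-tax cost = 4.08% × (1 − 20.2%) = 3.2558%.
WACC = 0.4846 × 16.6500% + 0.0562 × 7.2000% + 0.4592 × 3.2558% = 9.9683%.

9.97%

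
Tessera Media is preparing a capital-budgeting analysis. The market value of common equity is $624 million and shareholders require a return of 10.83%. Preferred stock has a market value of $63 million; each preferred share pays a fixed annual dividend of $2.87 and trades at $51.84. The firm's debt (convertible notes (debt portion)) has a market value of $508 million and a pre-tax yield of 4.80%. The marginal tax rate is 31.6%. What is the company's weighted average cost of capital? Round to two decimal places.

7.34%

Cost of preferred: Rp = 2.87 / 51.84 = 5.5363%.
Total capital V = 624 + 63 + 508 = 1195.
Equity: weight = 624/1195 = 0.5222; cost = 10.83%.
Preferred: weight = 63/1195 = 0.0527; cost = 5.5363%.
Convertible notes (debt portion): weight = 508/1195 = 0.4251; after-tax cost = 4.8% × (1 − 31.6%) = 3.2832%.
WACC = 0.5222 × 10.8300% + 0.0527 × 5.5363% + 0.4251 × 3.2832% = 7.3427%.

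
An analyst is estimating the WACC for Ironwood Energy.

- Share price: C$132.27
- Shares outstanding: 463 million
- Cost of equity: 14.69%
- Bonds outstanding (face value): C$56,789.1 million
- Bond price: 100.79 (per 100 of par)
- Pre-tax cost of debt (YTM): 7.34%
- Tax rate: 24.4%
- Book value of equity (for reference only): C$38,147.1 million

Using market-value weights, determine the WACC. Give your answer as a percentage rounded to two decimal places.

10.27%

Market value of equity E = 132.27 × 463m = 61241.01m. Market value of debt D = 56789.1m × 100.79/100 = 57237.73389m.
Total capital V = 61241.01 + 57237.73389 = 118478.74389.
Equity: weight = 61241.01/118478.74389 = 0.5169; cost = 14.69%.
Bonds outstanding: weight = 57237.73389/118478.74389 = 0.4831; after-tax cost = 7.34% × (1 − 24.4%) = 5.5490%.
WACC = 0.5169 × 14.6900% + 0.4831 × 5.5490% = 10.2740%.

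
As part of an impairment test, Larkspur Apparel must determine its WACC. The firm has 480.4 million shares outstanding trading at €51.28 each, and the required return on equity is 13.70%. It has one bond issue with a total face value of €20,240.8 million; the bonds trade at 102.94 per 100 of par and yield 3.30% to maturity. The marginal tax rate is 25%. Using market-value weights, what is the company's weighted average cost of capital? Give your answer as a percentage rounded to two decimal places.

Market value of equity E = 51.28 × 480.4m = 24634.912m. Market value of debt D = 20240.8m × 102.94/100 = 20835.87952m.
Total capital V = 24634.912 + 20835.87952 = 45470.79152.
Equity: weight = 24634.912/45470.79152 = 0.5418; cost = 13.7%.
Bonds outstanding: weight = 20835.87952/45470.79152 = 0.4582; after-tax cost = 3.3% × (1 − 25%) = 2.4750%.
WACC = 0.5418 × 13.7000% + 0.4582 × 2.4750% = 8.5564%.

8.56%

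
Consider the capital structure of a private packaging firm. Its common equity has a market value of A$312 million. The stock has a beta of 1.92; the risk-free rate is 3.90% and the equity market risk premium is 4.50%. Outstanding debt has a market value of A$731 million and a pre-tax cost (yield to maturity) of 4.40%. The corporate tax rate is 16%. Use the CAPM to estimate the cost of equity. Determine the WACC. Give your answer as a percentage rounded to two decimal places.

Cost of equity via CAPM: Re = 3.9% + 1.92 × 4.5% = 12.5400%.
Total capital V = 312 + 731 = 1043.
Equity: weight = 312/1043 = 0.2991; cost = 12.54%.
Debt: weight = 731/1043 = 0.7009; after-tax cost = 4.4% × (1 − 16%) = 3.6960%.
WACC = 0.2991 × 12.5400% + 0.7009 × 3.6960% = 6.3416%.

6.34%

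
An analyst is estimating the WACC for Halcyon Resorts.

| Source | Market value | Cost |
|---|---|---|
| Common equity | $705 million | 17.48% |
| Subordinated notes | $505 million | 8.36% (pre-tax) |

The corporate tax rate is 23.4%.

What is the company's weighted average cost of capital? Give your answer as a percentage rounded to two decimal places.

Total capital V = 705 + 505 = 1210.
Equity: weight = 705/1210 = 0.5826; cost = 17.48%.
Subordinated notes: weight = 505/1210 = 0.4174; after-tax cost = 8.36% × (1 − 23.4%) = 6.4038%.
WACC = 0.5826 × 17.4800% + 0.4174 × 6.4038% = 12.8573%.

12.86%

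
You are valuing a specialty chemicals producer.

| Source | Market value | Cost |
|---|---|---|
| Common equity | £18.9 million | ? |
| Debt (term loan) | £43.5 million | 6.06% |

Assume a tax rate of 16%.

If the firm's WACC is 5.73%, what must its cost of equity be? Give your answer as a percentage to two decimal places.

Total capital V = 18.9 + 43.5 = 62.4.
Equity weight = 18.9/62.4 = 0.3029.
Term loan weight = 43.5/62.4 = 0.6971.
Debt contribution = 0.6971 × 6.06% × (1 − 16%) = 3.5486%.
Required equity contribution = 5.73% − 3.5486% = 2.1814%.
Re = 2.1814% / 0.3029 = 7.2021%.

7.20%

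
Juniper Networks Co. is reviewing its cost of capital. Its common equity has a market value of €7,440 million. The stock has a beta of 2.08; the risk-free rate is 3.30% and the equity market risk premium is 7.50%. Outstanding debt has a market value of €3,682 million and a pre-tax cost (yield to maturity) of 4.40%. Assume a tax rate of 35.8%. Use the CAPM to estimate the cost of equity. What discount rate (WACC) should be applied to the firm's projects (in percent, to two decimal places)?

13.58%

Cost of equity via CAPM: Re = 3.3% + 2.08 × 7.5% = 18.9000%.
Total capital V = 7440 + 3682 = 11122.
Equity: weight = 7440/11122 = 0.6689; cost = 18.9%.
Debt: weight = 3682/11122 = 0.3311; after-tax cost = 4.4% × (1 − 35.8%) = 2.8248%.
WACC = 0.6689 × 18.9000% + 0.3311 × 2.8248% = 13.5782%.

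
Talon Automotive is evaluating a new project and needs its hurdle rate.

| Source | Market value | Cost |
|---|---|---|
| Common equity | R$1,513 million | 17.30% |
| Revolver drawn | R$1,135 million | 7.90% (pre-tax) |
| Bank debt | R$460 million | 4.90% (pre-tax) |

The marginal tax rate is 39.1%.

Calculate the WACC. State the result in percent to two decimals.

Total capital V = 1513 + 1135 + 460 = 3108.
Equity: weight = 1513/3108 = 0.4868; cost = 17.3%.
Revolver drawn: weight = 1135/3108 = 0.3652; after-tax cost = 7.9% × (1 − 39.1%) = 4.8111%.
Bank debt: weight = 460/3108 = 0.1480; after-tax cost = 4.9% × (1 − 39.1%) = 2.9841%.
WACC = 0.4868 × 17.3000% + 0.3652 × 4.8111% + 0.1480 × 2.9841% = 10.6204%.

10.62%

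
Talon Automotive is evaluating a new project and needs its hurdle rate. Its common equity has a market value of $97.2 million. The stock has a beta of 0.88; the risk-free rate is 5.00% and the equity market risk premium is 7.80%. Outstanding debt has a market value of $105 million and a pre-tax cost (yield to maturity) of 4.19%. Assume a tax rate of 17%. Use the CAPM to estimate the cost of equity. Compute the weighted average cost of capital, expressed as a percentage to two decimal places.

7.51%

Cost of equity via CAPM: Re = 5.0% + 0.88 × 7.8% = 11.8640%.
Total capital V = 97.2 + 105 = 202.2.
Equity: weight = 97.2/202.2 = 0.4807; cost = 11.864%.
Debt: weight = 105/202.2 = 0.5193; after-tax cost = 4.19% × (1 − 17%) = 3.4777%.
WACC = 0.4807 × 11.8640% + 0.5193 × 3.4777% = 7.5091%.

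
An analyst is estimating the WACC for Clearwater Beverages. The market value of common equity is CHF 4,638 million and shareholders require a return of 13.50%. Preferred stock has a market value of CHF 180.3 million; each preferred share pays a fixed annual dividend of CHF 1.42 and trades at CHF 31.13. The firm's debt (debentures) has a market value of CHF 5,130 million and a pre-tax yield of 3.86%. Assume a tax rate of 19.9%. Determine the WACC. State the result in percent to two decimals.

7.97%

Cost of preferred: Rp = 1.42 / 31.13 = 4.5615%.
Total capital V = 4638 + 180.3 + 5130 = 9948.3.
Equity: weight = 4638/9948.3 = 0.4662; cost = 13.5%.
Preferred: weight = 180.3/9948.3 = 0.0181; cost = 4.5615%.
Debentures: weight = 5130/9948.3 = 0.5157; after-tax cost = 3.86% × (1 − 19.9%) = 3.0919%.
WACC = 0.4662 × 13.5000% + 0.0181 × 4.5615% + 0.5157 × 3.0919% = 7.9709%.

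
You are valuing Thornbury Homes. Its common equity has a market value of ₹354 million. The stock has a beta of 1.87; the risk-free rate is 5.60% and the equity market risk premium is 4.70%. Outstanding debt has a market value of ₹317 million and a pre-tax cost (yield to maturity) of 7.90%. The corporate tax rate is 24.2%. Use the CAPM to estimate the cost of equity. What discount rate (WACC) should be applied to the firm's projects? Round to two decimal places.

Cost of equity via CAPM: Re = 5.6% + 1.87 × 4.7% = 14.3890%.
Total capital V = 354 + 317 = 671.
Equity: weight = 354/671 = 0.5276; cost = 14.389%.
Debt: weight = 317/671 = 0.4724; after-tax cost = 7.9% × (1 − 24.2%) = 5.9882%.
WACC = 0.5276 × 14.3890% + 0.4724 × 5.9882% = 10.4202%.

10.42%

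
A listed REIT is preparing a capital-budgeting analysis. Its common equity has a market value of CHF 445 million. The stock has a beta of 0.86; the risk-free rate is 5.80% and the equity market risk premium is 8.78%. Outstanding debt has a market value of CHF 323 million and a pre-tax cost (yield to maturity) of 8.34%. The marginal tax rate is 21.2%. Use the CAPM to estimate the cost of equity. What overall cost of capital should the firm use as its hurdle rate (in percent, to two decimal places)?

Cost of equity via CAPM: Re = 5.8% + 0.86 × 8.78% = 13.3508%.
Total capital V = 445 + 323 = 768.
Equity: weight = 445/768 = 0.5794; cost = 13.3508%.
Debt: weight = 323/768 = 0.4206; after-tax cost = 8.34% × (1 − 21.2%) = 6.5719%.
WACC = 0.5794 × 13.3508% + 0.4206 × 6.5719% = 10.4998%.

10.50%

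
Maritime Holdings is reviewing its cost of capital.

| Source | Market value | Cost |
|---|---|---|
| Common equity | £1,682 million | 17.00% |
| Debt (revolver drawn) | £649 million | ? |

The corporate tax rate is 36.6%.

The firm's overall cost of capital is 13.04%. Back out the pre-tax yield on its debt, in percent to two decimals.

4.38%

Total capital V = 1682 + 649 = 2331.
Equity weight = 1682/2331 = 0.7216.
Revolver drawn weight = 649/2331 = 0.2784.
Equity contribution = 0.7216 × 17% = 12.2668%.
Remaining for debt = 13.04% − 12.2668% = 0.7732%.
Rd × (1 − 36.6%) × 0.2784 = 0.7732%  ⇒  Rd = 4.3800%.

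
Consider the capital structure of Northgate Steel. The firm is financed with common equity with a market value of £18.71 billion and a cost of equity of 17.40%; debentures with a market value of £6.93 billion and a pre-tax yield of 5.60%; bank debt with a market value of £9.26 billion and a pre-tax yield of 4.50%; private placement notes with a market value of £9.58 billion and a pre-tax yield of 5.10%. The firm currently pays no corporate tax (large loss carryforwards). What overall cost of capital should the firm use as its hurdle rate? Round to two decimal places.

Total capital V = 18.71 + 6.93 + 9.26 + 9.58 = 44.48.
Equity: weight = 18.71/44.48 = 0.4206; cost = 17.4%.
Debentures: weight = 6.93/44.48 = 0.1558; after-tax cost = 5.6% × (1 − 0%) = 5.6000%.
Bank debt: weight = 9.26/44.48 = 0.2082; after-tax cost = 4.5% × (1 − 0%) = 4.5000%.
Private placement notes: weight = 9.58/44.48 = 0.2154; after-tax cost = 5.1% × (1 − 0%) = 5.1000%.
WACC = 0.4206 × 17.4000% + 0.1558 × 5.6000% + 0.2082 × 4.5000% + 0.2154 × 5.1000% = 10.2268%.

10.23%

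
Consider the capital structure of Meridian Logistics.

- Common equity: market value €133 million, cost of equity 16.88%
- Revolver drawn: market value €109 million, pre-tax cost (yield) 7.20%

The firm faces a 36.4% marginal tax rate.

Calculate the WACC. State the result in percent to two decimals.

Total capital V = 133 + 109 = 242.
Equity: weight = 133/242 = 0.5496; cost = 16.88%.
Revolver drawn: weight = 109/242 = 0.4504; after-tax cost = 7.2% × (1 − 36.4%) = 4.5792%.
WACC = 0.5496 × 16.8800% + 0.4504 × 4.5792% = 11.3396%.

11.34%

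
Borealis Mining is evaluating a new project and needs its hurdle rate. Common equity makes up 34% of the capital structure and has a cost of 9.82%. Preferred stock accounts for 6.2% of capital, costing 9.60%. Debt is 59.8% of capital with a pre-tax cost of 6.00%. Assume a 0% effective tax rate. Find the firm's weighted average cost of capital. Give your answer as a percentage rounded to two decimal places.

7.52%

After-tax cost of debt = 6% × (1 − 0%) = 6.0000%.
WACC = 0.340 × 9.8200% + 0.062 × 9.6000% + 0.598 × 6.0000% = 7.5220%.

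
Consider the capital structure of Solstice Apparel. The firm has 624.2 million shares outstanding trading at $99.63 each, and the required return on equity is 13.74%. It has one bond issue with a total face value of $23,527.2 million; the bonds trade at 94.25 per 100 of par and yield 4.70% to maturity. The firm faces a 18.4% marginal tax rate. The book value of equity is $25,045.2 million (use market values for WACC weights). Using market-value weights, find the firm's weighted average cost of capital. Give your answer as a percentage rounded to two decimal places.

Market value of equity E = 99.63 × 624.2m = 62189.046m. Market value of debt D = 23527.2m × 94.25/100 = 22174.386m.
Total capital V = 62189.046 + 22174.386 = 84363.432.
Equity: weight = 62189.046/84363.432 = 0.7372; cost = 13.74%.
Bonds outstanding: weight = 22174.386/84363.432 = 0.2628; after-tax cost = 4.7% × (1 − 18.4%) = 3.8352%.
WACC = 0.7372 × 13.7400% + 0.2628 × 3.8352% = 11.1366%.

11.14%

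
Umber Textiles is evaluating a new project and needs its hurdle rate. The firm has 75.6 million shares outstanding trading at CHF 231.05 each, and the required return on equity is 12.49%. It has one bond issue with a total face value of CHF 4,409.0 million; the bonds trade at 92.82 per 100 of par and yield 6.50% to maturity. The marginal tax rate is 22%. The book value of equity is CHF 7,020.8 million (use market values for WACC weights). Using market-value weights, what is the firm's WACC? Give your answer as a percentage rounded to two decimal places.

Market value of equity E = 231.05 × 75.6m = 17467.38m. Market value of debt D = 4409m × 92.82/100 = 4092.4338m.
Total capital V = 17467.38 + 4092.4338 = 21559.8138.
Equity: weight = 17467.38/21559.8138 = 0.8102; cost = 12.49%.
Bonds outstanding: weight = 4092.4338/21559.8138 = 0.1898; after-tax cost = 6.5% × (1 − 22%) = 5.0700%.
WACC = 0.8102 × 12.4900% + 0.1898 × 5.0700% = 11.0816%.

11.08%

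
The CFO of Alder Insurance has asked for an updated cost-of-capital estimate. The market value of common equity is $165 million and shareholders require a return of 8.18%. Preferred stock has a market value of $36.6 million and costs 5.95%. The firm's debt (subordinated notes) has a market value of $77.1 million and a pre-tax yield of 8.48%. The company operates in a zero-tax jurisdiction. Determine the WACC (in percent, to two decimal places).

Total capital V = 165 + 36.6 + 77.1 = 278.7.
Equity: weight = 165/278.7 = 0.5920; cost = 8.18%.
Preferred: weight = 36.6/278.7 = 0.1313; cost = 5.95%.
Subordinated notes: weight = 77.1/278.7 = 0.2766; after-tax cost = 8.48% × (1 − 0%) = 8.4800%.
WACC = 0.5920 × 8.1800% + 0.1313 × 5.9500% + 0.2766 × 8.4800% = 7.9701%.

7.97%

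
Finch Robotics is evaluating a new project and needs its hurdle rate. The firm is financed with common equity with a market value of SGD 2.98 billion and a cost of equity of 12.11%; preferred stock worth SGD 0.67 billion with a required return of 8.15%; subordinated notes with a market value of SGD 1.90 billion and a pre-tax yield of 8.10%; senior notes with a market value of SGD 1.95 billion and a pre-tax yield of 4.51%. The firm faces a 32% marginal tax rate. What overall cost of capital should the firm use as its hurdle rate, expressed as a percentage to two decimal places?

Total capital V = 2.98 + 0.67 + 1.9 + 1.95 = 7.5.
Equity: weight = 2.98/7.5 = 0.3973; cost = 12.11%.
Preferred: weight = 0.67/7.5 = 0.0893; cost = 8.15%.
Subordinated notes: weight = 1.9/7.5 = 0.2533; after-tax cost = 8.1% × (1 − 32%) = 5.5080%.
Senior notes: weight = 1.95/7.5 = 0.2600; after-tax cost = 4.51% × (1 − 32%) = 3.0668%.
WACC = 0.3973 × 12.1100% + 0.0893 × 8.1500% + 0.2533 × 5.5080% + 0.2600 × 3.0668% = 7.7325%.

7.73%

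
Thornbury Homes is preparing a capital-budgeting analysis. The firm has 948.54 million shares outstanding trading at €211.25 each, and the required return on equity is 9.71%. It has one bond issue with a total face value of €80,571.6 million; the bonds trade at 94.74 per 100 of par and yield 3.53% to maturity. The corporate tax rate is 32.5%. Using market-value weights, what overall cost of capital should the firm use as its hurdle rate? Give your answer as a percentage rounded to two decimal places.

Market value of equity E = 211.25 × 948.54m = 200379.075m. Market value of debt D = 80571.6m × 94.74/100 = 76333.53384m.
Total capital V = 200379.075 + 76333.53384 = 276712.60884.
Equity: weight = 200379.075/276712.60884 = 0.7241; cost = 9.71%.
Bonds outstanding: weight = 76333.53384/276712.60884 = 0.2759; after-tax cost = 3.53% × (1 − 32.5%) = 2.3828%.
WACC = 0.7241 × 9.7100% + 0.2759 × 2.3828% = 7.6887%.

7.69%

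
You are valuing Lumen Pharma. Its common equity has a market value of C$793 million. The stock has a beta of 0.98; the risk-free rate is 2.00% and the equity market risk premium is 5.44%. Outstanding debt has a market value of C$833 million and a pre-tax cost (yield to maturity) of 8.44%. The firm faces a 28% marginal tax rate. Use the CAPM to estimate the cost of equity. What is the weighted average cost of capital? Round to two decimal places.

6.69%

Cost of equity via CAPM: Re = 2.0% + 0.98 × 5.44% = 7.3312%.
Total capital V = 793 + 833 = 1626.
Equity: weight = 793/1626 = 0.4877; cost = 7.3312%.
Debt: weight = 833/1626 = 0.5123; after-tax cost = 8.44% × (1 − 28%) = 6.0768%.
WACC = 0.4877 × 7.3312% + 0.5123 × 6.0768% = 6.6886%.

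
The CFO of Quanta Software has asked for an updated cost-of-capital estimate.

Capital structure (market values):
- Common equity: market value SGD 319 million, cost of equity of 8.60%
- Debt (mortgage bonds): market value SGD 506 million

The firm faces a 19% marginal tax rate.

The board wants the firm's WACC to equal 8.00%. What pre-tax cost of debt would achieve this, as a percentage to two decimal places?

Total capital V = 319 + 506 = 825.
Equity weight = 319/825 = 0.3867.
Mortgage bonds weight = 506/825 = 0.6133.
Equity contribution = 0.3867 × 8.6% = 3.3253%.
Remaining for debt = 8.0% − 3.3253% = 4.6747%.
Rd × (1 − 19%) × 0.6133 = 4.6747%  ⇒  Rd = 9.4096%.

9.41%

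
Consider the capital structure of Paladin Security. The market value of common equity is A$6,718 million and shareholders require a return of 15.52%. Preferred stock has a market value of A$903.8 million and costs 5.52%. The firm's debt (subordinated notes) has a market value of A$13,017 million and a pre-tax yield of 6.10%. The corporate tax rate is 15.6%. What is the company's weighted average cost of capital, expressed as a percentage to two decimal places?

Total capital V = 6718 + 903.8 + 13017 = 20638.8.
Equity: weight = 6718/20638.8 = 0.3255; cost = 15.52%.
Preferred: weight = 903.8/20638.8 = 0.0438; cost = 5.52%.
Subordinated notes: weight = 13017/20638.8 = 0.6307; after-tax cost = 6.1% × (1 − 15.6%) = 5.1484%.
WACC = 0.3255 × 15.5200% + 0.0438 × 5.5200% + 0.6307 × 5.1484% = 8.5407%.

8.54%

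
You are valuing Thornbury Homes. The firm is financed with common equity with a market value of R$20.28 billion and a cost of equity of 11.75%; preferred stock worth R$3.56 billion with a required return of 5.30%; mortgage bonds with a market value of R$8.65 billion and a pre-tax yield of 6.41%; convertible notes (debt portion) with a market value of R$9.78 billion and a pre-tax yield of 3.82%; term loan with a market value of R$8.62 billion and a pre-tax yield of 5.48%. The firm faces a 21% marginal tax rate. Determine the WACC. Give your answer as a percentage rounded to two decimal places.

7.23%

Total capital V = 20.28 + 3.56 + 8.65 + 9.78 + 8.62 = 50.89.
Equity: weight = 20.28/50.89 = 0.3985; cost = 11.75%.
Preferred: weight = 3.56/50.89 = 0.0700; cost = 5.3%.
Mortgage bonds: weight = 8.65/50.89 = 0.1700; after-tax cost = 6.41% × (1 − 21%) = 5.0639%.
Convertible notes (debt portion): weight = 9.78/50.89 = 0.1922; after-tax cost = 3.82% × (1 − 21%) = 3.0178%.
Term loan: weight = 8.62/50.89 = 0.1694; after-tax cost = 5.48% × (1 − 21%) = 4.3292%.
WACC = 0.3985 × 11.7500% + 0.0700 × 5.3000% + 0.1700 × 5.0639% + 0.1922 × 3.0178% + 0.1694 × 4.3292% = 7.2272%.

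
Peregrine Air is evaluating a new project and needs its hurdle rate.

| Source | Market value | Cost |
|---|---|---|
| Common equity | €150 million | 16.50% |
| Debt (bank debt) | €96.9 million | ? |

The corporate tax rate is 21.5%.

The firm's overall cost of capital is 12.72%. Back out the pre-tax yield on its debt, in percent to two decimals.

8.75%

Total capital V = 150 + 96.9 = 246.9.
Equity weight = 150/246.9 = 0.6075.
Bank debt weight = 96.9/246.9 = 0.3925.
Equity contribution = 0.6075 × 16.5% = 10.0243%.
Remaining for debt = 12.72% − 10.0243% = 2.6957%.
Rd × (1 − 21.5%) × 0.3925 = 2.6957%  ⇒  Rd = 8.7498%.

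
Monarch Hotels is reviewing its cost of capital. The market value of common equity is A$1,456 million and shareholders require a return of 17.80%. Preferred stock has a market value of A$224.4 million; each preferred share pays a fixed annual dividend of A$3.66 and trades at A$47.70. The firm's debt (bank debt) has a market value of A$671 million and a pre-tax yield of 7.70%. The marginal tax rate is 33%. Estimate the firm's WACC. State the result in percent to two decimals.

Cost of preferred: Rp = 3.66 / 47.7 = 7.6730%.
Total capital V = 1456 + 224.4 + 671 = 2351.4.
Equity: weight = 1456/2351.4 = 0.6192; cost = 17.8%.
Preferred: weight = 224.4/2351.4 = 0.0954; cost = 7.673%.
Bank debt: weight = 671/2351.4 = 0.2854; after-tax cost = 7.7% × (1 − 33%) = 5.1590%.
WACC = 0.6192 × 17.8000% + 0.0954 × 7.6730% + 0.2854 × 5.1590% = 13.2263%.

13.23%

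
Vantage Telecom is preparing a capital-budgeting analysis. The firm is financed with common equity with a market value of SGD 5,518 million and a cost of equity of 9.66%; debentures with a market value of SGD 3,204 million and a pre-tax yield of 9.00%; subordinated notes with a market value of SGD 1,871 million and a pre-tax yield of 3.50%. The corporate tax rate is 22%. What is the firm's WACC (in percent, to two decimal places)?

Total capital V = 5518 + 3204 + 1871 = 10593.
Equity: weight = 5518/10593 = 0.5209; cost = 9.66%.
Debentures: weight = 3204/10593 = 0.3025; after-tax cost = 9% × (1 − 22%) = 7.0200%.
Subordinated notes: weight = 1871/10593 = 0.1766; after-tax cost = 3.5% × (1 − 22%) = 2.7300%.
WACC = 0.5209 × 9.6600% + 0.3025 × 7.0200% + 0.1766 × 2.7300% = 7.6375%.

7.64%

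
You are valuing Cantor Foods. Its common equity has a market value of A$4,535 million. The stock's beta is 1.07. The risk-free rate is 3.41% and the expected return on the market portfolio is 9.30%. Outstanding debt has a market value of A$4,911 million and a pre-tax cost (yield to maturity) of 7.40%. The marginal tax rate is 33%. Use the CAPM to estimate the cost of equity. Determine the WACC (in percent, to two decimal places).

7.24%

Market risk premium = 9.3% − 3.41% = 5.89%.
Cost of equity via CAPM: Re = 3.41% + 1.07 × 5.89% = 9.7123%.
Total capital V = 4535 + 4911 = 9446.
Equity: weight = 4535/9446 = 0.4801; cost = 9.7123%.
Debt: weight = 4911/9446 = 0.5199; after-tax cost = 7.4% × (1 − 33%) = 4.9580%.
WACC = 0.4801 × 9.7123% + 0.5199 × 4.9580% = 7.2405%.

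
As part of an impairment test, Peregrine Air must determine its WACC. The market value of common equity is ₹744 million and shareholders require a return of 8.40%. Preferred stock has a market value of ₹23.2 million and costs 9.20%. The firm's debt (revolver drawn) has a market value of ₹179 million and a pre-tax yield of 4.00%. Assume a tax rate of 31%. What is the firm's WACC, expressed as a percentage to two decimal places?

7.35%

Total capital V = 744 + 23.2 + 179 = 946.2.
Equity: weight = 744/946.2 = 0.7863; cost = 8.4%.
Preferred: weight = 23.2/946.2 = 0.0245; cost = 9.2%.
Revolver drawn: weight = 179/946.2 = 0.1892; after-tax cost = 4% × (1 − 31%) = 2.7600%.
WACC = 0.7863 × 8.4000% + 0.0245 × 9.2000% + 0.1892 × 2.7600% = 7.3527%.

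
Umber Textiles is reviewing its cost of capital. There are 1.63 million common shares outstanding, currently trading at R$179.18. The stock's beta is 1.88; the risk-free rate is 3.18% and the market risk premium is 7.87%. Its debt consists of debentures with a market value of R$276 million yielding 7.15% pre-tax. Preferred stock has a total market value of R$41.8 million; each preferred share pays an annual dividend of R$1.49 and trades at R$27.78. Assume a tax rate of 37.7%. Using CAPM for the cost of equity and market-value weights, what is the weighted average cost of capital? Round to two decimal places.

Cost of equity via CAPM: Re = 3.18% + 1.88 × 7.87% = 17.9756%.
Cost of preferred: Rp = 1.49 / 27.78 = 5.3636%.
Market value of equity E = 179.18 × 1.63m = 292.0634m.
Total capital V = 292.0634 + 41.8 + 276 = 609.8634.
Equity: weight = 292.0634/609.8634 = 0.4789; cost = 17.9756%.
Preferred: weight = 41.8/609.8634 = 0.0685; cost = 5.3636%.
Debentures: weight = 276/609.8634 = 0.4526; after-tax cost = 7.15% × (1 − 37.7%) = 4.4545%.
WACC = 0.4789 × 17.9756% + 0.0685 × 5.3636% + 0.4526 × 4.4545% = 10.9920%.

10.99%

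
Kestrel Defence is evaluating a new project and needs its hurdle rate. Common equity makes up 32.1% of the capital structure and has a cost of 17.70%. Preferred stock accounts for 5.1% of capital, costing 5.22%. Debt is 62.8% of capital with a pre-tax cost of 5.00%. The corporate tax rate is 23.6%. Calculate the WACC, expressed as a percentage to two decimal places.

After-tax cost of debt = 5% × (1 − 23.6%) = 3.8200%.
WACC = 0.321 × 17.7000% + 0.051 × 5.2200% + 0.628 × 3.8200% = 8.3469%.

8.35%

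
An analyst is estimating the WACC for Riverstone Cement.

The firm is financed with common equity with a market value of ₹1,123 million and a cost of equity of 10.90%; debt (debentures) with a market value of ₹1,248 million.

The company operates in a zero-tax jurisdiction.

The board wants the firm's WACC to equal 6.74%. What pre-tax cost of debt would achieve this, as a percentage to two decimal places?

Total capital V = 1123 + 1248 = 2371.
Equity weight = 1123/2371 = 0.4736.
Debentures weight = 1248/2371 = 0.5264.
Equity contribution = 0.4736 × 10.9% = 5.1627%.
Remaining for debt = 6.74% − 5.1627% = 1.5773%.
Rd × (1 − 0%) × 0.5264 = 1.5773%  ⇒  Rd = 2.9967%.

3.00%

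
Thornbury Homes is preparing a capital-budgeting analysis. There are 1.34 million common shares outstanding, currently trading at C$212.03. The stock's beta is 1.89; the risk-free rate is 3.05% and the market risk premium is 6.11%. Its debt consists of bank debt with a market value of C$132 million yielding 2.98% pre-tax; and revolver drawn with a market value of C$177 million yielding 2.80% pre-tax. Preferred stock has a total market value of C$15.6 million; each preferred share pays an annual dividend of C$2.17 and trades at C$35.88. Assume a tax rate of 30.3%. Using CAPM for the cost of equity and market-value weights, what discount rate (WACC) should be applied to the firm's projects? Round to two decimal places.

7.99%

Cost of equity via CAPM: Re = 3.05% + 1.89 × 6.11% = 14.5979%.
Cost of preferred: Rp = 2.17 / 35.88 = 6.0479%.
Market value of equity E = 212.03 × 1.34m = 284.1202m.
Total capital V = 284.1202 + 15.6 + 132 + 177 = 608.7202.
Equity: weight = 284.1202/608.7202 = 0.4668; cost = 14.5979%.
Preferred: weight = 15.6/608.7202 = 0.0256; cost = 6.0479%.
Bank debt: weight = 132/608.7202 = 0.2168; after-tax cost = 2.98% × (1 − 30.3%) = 2.0771%.
Revolver drawn: weight = 177/608.7202 = 0.2908; after-tax cost = 2.8% × (1 − 30.3%) = 1.9516%.
WACC = 0.4668 × 14.5979% + 0.0256 × 6.0479% + 0.2168 × 2.0771% + 0.2908 × 1.9516% = 7.9864%.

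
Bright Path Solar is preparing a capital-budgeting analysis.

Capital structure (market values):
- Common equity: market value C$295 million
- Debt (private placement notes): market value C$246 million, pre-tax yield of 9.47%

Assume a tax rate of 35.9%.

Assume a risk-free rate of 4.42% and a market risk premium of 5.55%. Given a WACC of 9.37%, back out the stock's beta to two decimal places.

1.39

Total capital V = 295 + 246 = 541.
Equity weight = 295/541 = 0.5453.
Private placement notes weight = 246/541 = 0.4547.
Debt contribution = 0.4547 × 9.47% × (1 − 35.9%) = 2.7602%.
Required equity contribution = 9.37% − 2.7602% = 6.6098%  ⇒  Re = 12.1216%.
CAPM: 12.1216% = 4.42% + β × 5.55%  ⇒  β = 1.3877.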